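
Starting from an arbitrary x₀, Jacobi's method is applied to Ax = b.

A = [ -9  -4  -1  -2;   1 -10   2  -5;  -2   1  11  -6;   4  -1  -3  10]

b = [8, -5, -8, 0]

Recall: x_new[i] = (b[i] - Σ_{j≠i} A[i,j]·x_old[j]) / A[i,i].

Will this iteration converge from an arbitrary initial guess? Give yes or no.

yes

A = D + L + U where D = diag(-9, -10, 11, 10).
Jacobi T = -D⁻¹(L+U): T[2,1] = -(1)/(11) = -0.0909; T[2,2] = 0.
  T[0,:] = [+0.0000  -0.4444  -0.1111  -0.2222]
  T[1,:] = [+0.1000  +0.0000  +0.2000  -0.5000]
  T[2,:] = [+0.1818  -0.0909  +0.0000  +0.5455]
  T[3,:] = [-0.4000  +0.1000  +0.3000  +0.0000]
|eigenvalues of T|: 0.5935, 0.4251, 0.4012, 0.4012.
ρ = 0.5935; 0.5935 < 1 ⇒ converges.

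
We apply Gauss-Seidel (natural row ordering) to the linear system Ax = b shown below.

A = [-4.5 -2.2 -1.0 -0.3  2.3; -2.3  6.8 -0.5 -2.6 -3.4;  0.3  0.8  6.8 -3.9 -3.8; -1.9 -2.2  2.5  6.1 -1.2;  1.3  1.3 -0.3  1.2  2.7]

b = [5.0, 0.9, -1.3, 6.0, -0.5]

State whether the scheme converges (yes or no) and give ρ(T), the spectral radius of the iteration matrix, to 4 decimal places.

yes, ρ = 0.9303

Split A = D + L + U, D = diag(-4.5, 6.8, 6.8, 6.1, 2.7).
Gauss-Seidel: T = -(D+L)⁻¹U, row 0 first, T[0,3] = -(-0.3)/(-4.5) = -0.0667; later rows by forward substitution.
  T[0,:] = [+0.0000, -0.4889, -0.2222, -0.0667, +0.5111]
  T[1,:] = [+0.0000, -0.1654, -0.0016, +0.3598, +0.6729]
  T[2,:] = [+0.0000, +0.0410, +0.0100, +0.5341, +0.4571]
  T[3,:] = [+0.0000, -0.2287, -0.0739, -0.1099, +0.4113]
  T[4,:] = [+0.0000, +0.4212, +0.1417, -0.0329, -0.7021]
|eigenvalues of T|: 0.9303, 0.2173, 0.2078, 0.0465, 0.0000.
ρ = 0.9303; 0.9303 < 1, so it converges for any x₀.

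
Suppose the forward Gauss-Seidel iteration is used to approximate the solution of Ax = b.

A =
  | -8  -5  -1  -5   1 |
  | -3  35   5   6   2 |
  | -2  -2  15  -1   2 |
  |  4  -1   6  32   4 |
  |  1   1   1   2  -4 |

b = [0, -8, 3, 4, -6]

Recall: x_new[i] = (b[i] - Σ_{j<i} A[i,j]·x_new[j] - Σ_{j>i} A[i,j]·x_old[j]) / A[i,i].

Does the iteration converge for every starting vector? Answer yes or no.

yes

A = D + L + U where D = diag(-8, 35, 15, 32, -4).
Gauss-Seidel: T = -(D+L)⁻¹U, row 0 first, T[0,1] = -(-5)/(-8) = -0.6250; later rows by forward substitution.
  T[0,:] = [+0.0000 -0.6250 -0.1250 -0.6250 +0.1250]
  T[1,:] = [+0.0000 -0.0536 -0.1536 -0.2250 -0.0464]
  T[2,:] = [+0.0000 -0.0905 -0.0371 -0.0467 -0.1229]
  T[3,:] = [+0.0000 +0.0934 +0.0178 +0.0798 -0.1190]
  T[4,:] = [+0.0000 -0.1456 -0.0700 -0.1842 -0.0706]
|λ(T)| sorted: 0.2720, 0.1556, 0.1556, 0.0283, 0.0000.
ρ(T) = max|λ| = 0.2720; 0.2720 < 1 ⇒ converges.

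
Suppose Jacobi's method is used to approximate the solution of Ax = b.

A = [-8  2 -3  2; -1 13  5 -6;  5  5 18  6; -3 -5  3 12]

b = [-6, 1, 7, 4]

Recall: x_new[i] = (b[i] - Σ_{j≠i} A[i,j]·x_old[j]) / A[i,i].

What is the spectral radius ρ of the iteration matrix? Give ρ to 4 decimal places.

0.9033

Diagonal D = diag(-8, 13, 18, 12); L, U strict lower/upper.
Jacobi T = -D⁻¹(L+U): T[1,3] = -(-6)/(13) = +0.4615; T[1,1] = 0.
  T[0,:] = [+0.0000  +0.2500  -0.3750  +0.2500]
  T[1,:] = [+0.0769  +0.0000  -0.3846  +0.4615]
  T[2,:] = [-0.2778  -0.2778  +0.0000  -0.3333]
  T[3,:] = [+0.2500  +0.4167  -0.2500  +0.0000]
|roots of det(T-λI)|: 0.9033, 0.3972, 0.3972, 0.1137.
spectral radius ρ = 0.9033; 0.9033 < 1 ⇒ converges.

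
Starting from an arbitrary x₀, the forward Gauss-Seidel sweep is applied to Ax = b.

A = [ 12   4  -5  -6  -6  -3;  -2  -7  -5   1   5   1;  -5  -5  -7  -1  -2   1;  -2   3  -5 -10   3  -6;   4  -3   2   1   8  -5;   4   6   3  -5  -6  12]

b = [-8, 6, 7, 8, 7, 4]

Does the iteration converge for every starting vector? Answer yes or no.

Diagonal D = diag(12, -7, -7, -10, 8, 12); L, U strict lower/upper.
GS T = -(D+L)⁻¹U: row 0 first, T[0,4] = -(-6)/(12) = +0.5000; later rows by forward substitution.
  T[0,:] = [+0.0000, -0.3333, +0.4167, +0.5000, +0.5000, +0.2500]
  T[1,:] = [+0.0000, +0.0952, -0.8333, +0.0000, +0.5714, +0.0714]
  T[2,:] = [+0.0000, +0.1701, +0.2976, -0.5000, -1.0510, -0.0867]
  T[3,:] = [+0.0000, +0.0102, -0.4821, +0.1500, +0.8969, -0.5852]
  T[4,:] = [+0.0000, +0.1586, -0.5350, -0.1438, +0.1149, +0.6216]
  T[5,:] = [+0.0000, +0.1045, -0.2650, -0.0510, +0.2416, -0.0304]
moduli |λ_i(T)| = 1.2881, 0.3370, 0.3370, 0.1205, 0.1205, 0.0000.
spectral radius ρ = 1.2881; 1.2881 > 1: divergent.

no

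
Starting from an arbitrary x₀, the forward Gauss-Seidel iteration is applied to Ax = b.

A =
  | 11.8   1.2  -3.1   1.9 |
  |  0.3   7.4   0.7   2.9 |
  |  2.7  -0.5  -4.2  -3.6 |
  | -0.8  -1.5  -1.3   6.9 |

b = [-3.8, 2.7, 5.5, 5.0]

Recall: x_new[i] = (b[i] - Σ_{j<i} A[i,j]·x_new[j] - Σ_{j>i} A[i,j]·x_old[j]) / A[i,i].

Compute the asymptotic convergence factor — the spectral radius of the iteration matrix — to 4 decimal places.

A = D + L + U where D = diag(11.8, 7.4, -4.2, 6.9).
GS T = -(D+L)⁻¹U: row 0 first, T[0,3] = -(1.9)/(11.8) = -0.1610; later rows by forward substitution.
  T[0,:] = [+0.0000  -0.1017  +0.2627  -0.1610]
  T[1,:] = [+0.0000  +0.0041  -0.1052  -0.3854]
  T[2,:] = [+0.0000  -0.0659  +0.1814  -0.9148]
  T[3,:] = [+0.0000  -0.0233  +0.0418  -0.2748]
|λ(T)| sorted: 0.2293, 0.0971, 0.0429, 0.0000.
spectral radius ρ = 0.2293; 0.2293 < 1 ⇒ converges.

0.2293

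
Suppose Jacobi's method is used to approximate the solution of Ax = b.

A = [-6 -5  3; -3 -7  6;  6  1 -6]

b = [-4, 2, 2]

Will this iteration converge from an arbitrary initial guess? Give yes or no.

A = D + L + U where D = diag(-6, -7, -6).
T_J = -D⁻¹(L+U): T[0,1] = -(-5)/(-6) = -0.8333; T[0,0] = 0.
  T[0,:] = [+0.0000, -0.8333, +0.5000]
  T[1,:] = [-0.4286, +0.0000, +0.8571]
  T[2,:] = [+1.0000, +0.1667, +0.0000]
|roots of det(T-λI)|: 1.2626, 0.7707, 0.7707.
ρ(T) = max|λ| = 1.2626; 1.2626 > 1 ⇒ diverges.

no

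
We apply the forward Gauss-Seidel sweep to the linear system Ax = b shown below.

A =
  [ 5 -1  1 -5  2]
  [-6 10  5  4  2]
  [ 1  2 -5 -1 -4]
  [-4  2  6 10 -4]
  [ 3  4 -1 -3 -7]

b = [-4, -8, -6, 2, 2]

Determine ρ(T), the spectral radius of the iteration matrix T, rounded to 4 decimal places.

1.3397

Let D = diag(5, 10, -5, 10, -7); L, U the strict triangles.
T_GS = -(D+L)⁻¹U: row 0 first, T[0,4] = -(2)/(5) = -0.4000; later rows by forward substitution.
  T[0,:] = [+0.0000, +0.2000, -0.2000, +1.0000, -0.4000]
  T[1,:] = [+0.0000, +0.1200, -0.6200, +0.2000, -0.4400]
  T[2,:] = [+0.0000, +0.0880, -0.2880, +0.0800, -1.0560]
  T[3,:] = [+0.0000, +0.0032, +0.2168, +0.3120, +0.9616]
  T[4,:] = [+0.0000, +0.1403, -0.4918, +0.3977, -0.6841]
|roots of det(T-λI)|: 1.3397, 0.6849, 0.0611, 0.0611, 0.0000.
ρ = 1.3397; 1.3397 > 1, so it fails to converge.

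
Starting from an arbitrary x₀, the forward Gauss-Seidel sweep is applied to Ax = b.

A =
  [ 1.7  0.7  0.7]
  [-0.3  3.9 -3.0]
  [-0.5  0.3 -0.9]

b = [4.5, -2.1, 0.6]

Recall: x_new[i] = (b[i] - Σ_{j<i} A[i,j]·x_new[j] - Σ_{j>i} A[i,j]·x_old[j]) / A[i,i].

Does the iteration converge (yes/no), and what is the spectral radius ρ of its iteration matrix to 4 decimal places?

Split A = D + L + U, D = diag(1.7, 3.9, -0.9).
Gauss-Seidel: T = -(D+L)⁻¹U, row 0 first, T[0,2] = -(0.7)/(1.7) = -0.4118; later rows by forward substitution.
  T[0,:] = [+0.0000, -0.4118, -0.4118]
  T[1,:] = [+0.0000, -0.0317, +0.7376]
  T[2,:] = [+0.0000, +0.2182, +0.4746]
moduli |λ_i(T)| = 0.6958, 0.2529, 0.0000.
spectral radius ρ = 0.6958; 0.6958 < 1: convergent.

yes, ρ = 0.6958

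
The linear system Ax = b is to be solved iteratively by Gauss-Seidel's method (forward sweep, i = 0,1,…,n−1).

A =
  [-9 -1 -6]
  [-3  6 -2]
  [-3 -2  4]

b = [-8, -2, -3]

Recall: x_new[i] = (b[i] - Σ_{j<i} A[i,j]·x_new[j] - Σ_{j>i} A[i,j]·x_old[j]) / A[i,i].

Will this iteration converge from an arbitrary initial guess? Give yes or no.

yes

Split A = D + L + U, D = diag(-9, 6, 4).
Gauss-Seidel: T = -(D+L)⁻¹U, row 0 first, T[0,2] = -(-6)/(-9) = -0.6667; later rows by forward substitution.
  T[0,:] = [+0.0000  -0.1111  -0.6667]
  T[1,:] = [+0.0000  -0.0556  +0.0000]
  T[2,:] = [+0.0000  -0.1111  -0.5000]
moduli |λ_i(T)| = 0.5000, 0.0556, 0.0000.
ρ(T) = max|λ| = 0.5000; 0.5000 < 1 ⇒ converges.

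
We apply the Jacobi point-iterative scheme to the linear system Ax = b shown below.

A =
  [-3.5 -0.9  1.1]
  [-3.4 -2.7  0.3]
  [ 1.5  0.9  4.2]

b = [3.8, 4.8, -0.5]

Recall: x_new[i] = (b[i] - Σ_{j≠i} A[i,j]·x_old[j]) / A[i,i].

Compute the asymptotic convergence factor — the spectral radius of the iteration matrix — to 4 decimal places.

Split A = D + L + U, D = diag(-3.5, -2.7, 4.2).
Jacobi: T = -D⁻¹(L+U), T[2,0] = -(1.5)/(4.2) = -0.3571; T[2,2] = 0.
  T[0,:] = [+0.0000, -0.2571, +0.3143]
  T[1,:] = [-1.2593, +0.0000, +0.1111]
  T[2,:] = [-0.3571, -0.2143, +0.0000]
|λ(T)| sorted: 0.5905, 0.4011, 0.4011.
spectral radius ρ = 0.5905; 0.5905 < 1 ⇒ converges.

0.5905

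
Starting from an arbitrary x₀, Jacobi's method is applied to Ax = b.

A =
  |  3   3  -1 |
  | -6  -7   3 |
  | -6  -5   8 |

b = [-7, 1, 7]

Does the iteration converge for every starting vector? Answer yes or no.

Split A = D + L + U, D = diag(3, -7, 8).
Jacobi: T = -D⁻¹(L+U), T[0,1] = -(3)/(3) = -1.0000; T[0,0] = 0.
  T[0,:] = [+0.0000  -1.0000  +0.3333]
  T[1,:] = [-0.8571  +0.0000  +0.4286]
  T[2,:] = [+0.7500  +0.6250  +0.0000]
|λ(T)| sorted: 1.3239, 0.9079, 0.4160.
ρ = 1.3239; 1.3239 > 1, so it fails to converge.

no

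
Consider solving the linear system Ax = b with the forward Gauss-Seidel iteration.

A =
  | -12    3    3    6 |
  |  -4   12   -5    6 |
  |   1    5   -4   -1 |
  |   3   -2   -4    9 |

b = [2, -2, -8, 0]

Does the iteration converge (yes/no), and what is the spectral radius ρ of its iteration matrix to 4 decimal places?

yes, ρ = 0.6427

Write A = D+L+U with D = diag(-12, 12, -4, 9).
T_GS = -(D+L)⁻¹U: row 0 first, T[0,1] = -(3)/(-12) = +0.2500; later rows by forward substitution.
  T[0,:] = [+0.0000, +0.2500, +0.2500, +0.5000]
  T[1,:] = [+0.0000, +0.0833, +0.5000, -0.3333]
  T[2,:] = [+0.0000, +0.1667, +0.6875, -0.5417]
  T[3,:] = [+0.0000, +0.0093, +0.3333, -0.4815]
|roots of det(T-λI)|: 0.6427, 0.3097, 0.0436, 0.0000.
ρ(T) = max|λ| = 0.6427; 0.6427 < 1: convergent.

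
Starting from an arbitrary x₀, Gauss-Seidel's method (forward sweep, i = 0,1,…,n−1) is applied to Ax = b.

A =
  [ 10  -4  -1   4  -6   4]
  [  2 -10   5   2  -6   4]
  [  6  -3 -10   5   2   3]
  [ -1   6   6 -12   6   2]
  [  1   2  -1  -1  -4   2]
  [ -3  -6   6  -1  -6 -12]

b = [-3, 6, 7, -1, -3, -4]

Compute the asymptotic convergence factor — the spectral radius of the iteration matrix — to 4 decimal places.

1.1462

A = D + L + U where D = diag(10, -10, -10, -12, -4, -12).
Gauss-Seidel: T = -(D+L)⁻¹U, row 0 first, T[0,5] = -(4)/(10) = -0.4000; later rows by forward substitution.
  T[0,:] = [+0.0000, +0.4000, +0.1000, -0.4000, +0.6000, -0.4000]
  T[1,:] = [+0.0000, +0.0800, +0.5200, +0.1200, -0.4800, +0.3200]
  T[2,:] = [+0.0000, +0.2160, -0.0960, +0.2240, +0.7040, -0.0360]
  T[3,:] = [+0.0000, +0.1147, +0.2037, +0.2053, +0.5620, +0.3420]
  T[4,:] = [+0.0000, +0.0573, +0.2581, -0.1473, -0.4065, +0.4835]
  T[5,:] = [+0.0000, -0.0702, -0.4790, +0.2086, +0.5984, -0.3483]
moduli |λ_i(T)| = 1.1462, 0.3849, 0.3849, 0.1919, 0.1919, 0.0000.
spectral radius ρ = 1.1462; 1.1462 > 1: divergent.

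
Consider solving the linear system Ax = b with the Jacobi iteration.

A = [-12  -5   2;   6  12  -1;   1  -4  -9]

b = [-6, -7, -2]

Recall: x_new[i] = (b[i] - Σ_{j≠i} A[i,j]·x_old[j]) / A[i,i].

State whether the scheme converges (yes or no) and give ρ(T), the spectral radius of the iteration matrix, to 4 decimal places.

Write A = D+L+U with D = diag(-12, 12, -9).
T_J = -D⁻¹(L+U): T[2,1] = -(-4)/(-9) = -0.4444; T[2,2] = 0.
  T[0,:] = [+0.0000 -0.4167 +0.1667]
  T[1,:] = [-0.5000 +0.0000 +0.0833]
  T[2,:] = [+0.1111 -0.4444 +0.0000]
moduli |λ_i(T)| = 0.5054, 0.2562, 0.2562.
ρ = 0.5054; 0.5054 < 1: convergent.

yes, ρ = 0.5054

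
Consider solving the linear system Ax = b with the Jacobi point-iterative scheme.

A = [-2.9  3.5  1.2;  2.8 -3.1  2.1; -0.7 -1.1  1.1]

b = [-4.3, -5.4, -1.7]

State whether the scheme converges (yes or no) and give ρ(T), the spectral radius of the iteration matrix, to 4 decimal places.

no, ρ = 1.6083

Split A = D + L + U, D = diag(-2.9, -3.1, 1.1).
T_J = -D⁻¹(L+U): T[0,2] = -(1.2)/(-2.9) = +0.4138; T[0,0] = 0.
  T[0,:] = [+0.0000 +1.2069 +0.4138]
  T[1,:] = [+0.9032 +0.0000 +0.6774]
  T[2,:] = [+0.6364 +1.0000 +0.0000]
moduli |λ_i(T)| = 1.6083, 1.1055, 0.5028.
ρ(T) = max|λ| = 1.6083; 1.6083 > 1, so it fails to converge.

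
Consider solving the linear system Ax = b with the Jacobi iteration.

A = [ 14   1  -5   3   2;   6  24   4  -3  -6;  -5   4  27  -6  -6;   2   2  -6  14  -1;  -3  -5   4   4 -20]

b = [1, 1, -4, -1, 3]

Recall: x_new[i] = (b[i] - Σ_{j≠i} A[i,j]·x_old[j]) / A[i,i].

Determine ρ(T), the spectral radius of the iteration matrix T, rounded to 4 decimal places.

Let D = diag(14, 24, 27, 14, -20); L, U the strict triangles.
Jacobi: T = -D⁻¹(L+U), T[1,4] = -(-6)/(24) = +0.2500; T[1,1] = 0.
  T[0,:] = [+0.0000 -0.0714 +0.3571 -0.2143 -0.1429]
  T[1,:] = [-0.2500 +0.0000 -0.1667 +0.1250 +0.2500]
  T[2,:] = [+0.1852 -0.1481 +0.0000 +0.2222 +0.2222]
  T[3,:] = [-0.1429 -0.1429 +0.4286 +0.0000 +0.0714]
  T[4,:] = [-0.1500 -0.2500 +0.2000 +0.2000 +0.0000]
eigenvalue magnitudes: 0.5253, 0.3402, 0.3402, 0.1450, 0.1450.
ρ = 0.5253; 0.5253 < 1 ⇒ converges.

0.5253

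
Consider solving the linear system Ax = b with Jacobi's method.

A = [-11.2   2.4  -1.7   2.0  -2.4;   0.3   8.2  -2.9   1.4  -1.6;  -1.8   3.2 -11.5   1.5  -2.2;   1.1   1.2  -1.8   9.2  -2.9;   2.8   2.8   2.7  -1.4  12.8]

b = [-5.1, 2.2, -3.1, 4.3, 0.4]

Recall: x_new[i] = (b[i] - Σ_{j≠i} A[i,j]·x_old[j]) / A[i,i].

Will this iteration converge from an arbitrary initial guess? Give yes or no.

Diagonal D = diag(-11.2, 8.2, -11.5, 9.2, 12.8); L, U strict lower/upper.
Jacobi: T = -D⁻¹(L+U), T[1,3] = -(1.4)/(8.2) = -0.1707; T[1,1] = 0.
  T[0,:] = [+0.0000 +0.2143 -0.1518 +0.1786 -0.2143]
  T[1,:] = [-0.0366 +0.0000 +0.3537 -0.1707 +0.1951]
  T[2,:] = [-0.1565 +0.2783 +0.0000 +0.1304 -0.1913]
  T[3,:] = [-0.1196 -0.1304 +0.1957 +0.0000 +0.3152]
  T[4,:] = [-0.2188 -0.2188 -0.2109 +0.1094 +0.0000]
|roots of det(T-λI)|: 0.5798, 0.3180, 0.1974, 0.1974, 0.0208.
spectral radius ρ = 0.5798; 0.5798 < 1 ⇒ converges.

yes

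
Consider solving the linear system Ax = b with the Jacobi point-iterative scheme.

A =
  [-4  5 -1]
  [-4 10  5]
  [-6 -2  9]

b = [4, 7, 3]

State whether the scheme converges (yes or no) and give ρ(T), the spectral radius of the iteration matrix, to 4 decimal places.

Split A = D + L + U, D = diag(-4, 10, 9).
T_J = -D⁻¹(L+U): T[1,2] = -(5)/(10) = -0.5000; T[1,1] = 0.
  T[0,:] = [+0.0000  +1.2500  -0.2500]
  T[1,:] = [+0.4000  +0.0000  -0.5000]
  T[2,:] = [+0.6667  +0.2222  +0.0000]
|roots of det(T-λI)|: 0.8570, 0.7156, 0.7156.
spectral radius ρ = 0.8570; 0.8570 < 1 ⇒ converges.

yes, ρ = 0.8570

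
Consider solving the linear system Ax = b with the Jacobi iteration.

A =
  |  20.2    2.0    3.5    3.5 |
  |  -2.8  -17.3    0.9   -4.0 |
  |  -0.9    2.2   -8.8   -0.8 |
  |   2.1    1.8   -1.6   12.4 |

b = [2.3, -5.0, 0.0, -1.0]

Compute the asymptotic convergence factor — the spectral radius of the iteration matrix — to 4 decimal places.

Let D = diag(20.2, -17.3, -8.8, 12.4); L, U the strict triangles.
T_J = -D⁻¹(L+U): T[1,0] = -(-2.8)/(-17.3) = -0.1618; T[1,1] = 0.
  T[0,:] = [+0.0000 -0.0990 -0.1733 -0.1733]
  T[1,:] = [-0.1618 +0.0000 +0.0520 -0.2312]
  T[2,:] = [-0.1023 +0.2500 +0.0000 -0.0909]
  T[3,:] = [-0.1694 -0.1452 +0.1290 +0.0000]
|roots of det(T-λI)|: 0.3238, 0.2265, 0.2265, 0.1038.
ρ(T) = max|λ| = 0.3238; 0.3238 < 1, so it converges for any x₀.

0.3238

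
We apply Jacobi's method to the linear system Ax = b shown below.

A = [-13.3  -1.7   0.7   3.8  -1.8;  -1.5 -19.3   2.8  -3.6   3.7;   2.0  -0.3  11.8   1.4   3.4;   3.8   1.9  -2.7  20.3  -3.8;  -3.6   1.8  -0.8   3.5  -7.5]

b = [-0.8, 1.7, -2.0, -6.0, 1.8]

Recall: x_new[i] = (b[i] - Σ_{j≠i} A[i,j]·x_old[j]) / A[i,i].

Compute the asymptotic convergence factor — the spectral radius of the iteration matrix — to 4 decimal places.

0.5579

Let D = diag(-13.3, -19.3, 11.8, 20.3, -7.5); L, U the strict triangles.
Jacobi T = -D⁻¹(L+U): T[2,3] = -(1.4)/(11.8) = -0.1186; T[2,2] = 0.
  T[0,:] = [+0.0000  -0.1278  +0.0526  +0.2857  -0.1353]
  T[1,:] = [-0.0777  +0.0000  +0.1451  -0.1865  +0.1917]
  T[2,:] = [-0.1695  +0.0254  +0.0000  -0.1186  -0.2881]
  T[3,:] = [-0.1872  -0.0936  +0.1330  +0.0000  +0.1872]
  T[4,:] = [-0.4800  +0.2400  -0.1067  +0.4667  +0.0000]
|λ(T)| sorted: 0.5579, 0.3791, 0.2361, 0.2361, 0.1365.
spectral radius ρ = 0.5579; 0.5579 < 1 ⇒ converges.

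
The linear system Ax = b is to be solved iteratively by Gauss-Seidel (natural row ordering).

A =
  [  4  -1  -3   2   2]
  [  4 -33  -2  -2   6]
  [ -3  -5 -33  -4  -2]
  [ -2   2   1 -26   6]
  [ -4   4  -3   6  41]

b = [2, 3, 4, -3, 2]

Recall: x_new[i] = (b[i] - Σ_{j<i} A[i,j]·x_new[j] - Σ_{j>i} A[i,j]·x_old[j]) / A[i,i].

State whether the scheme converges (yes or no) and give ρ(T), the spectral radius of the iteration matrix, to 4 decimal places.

A = D + L + U where D = diag(4, -33, -33, -26, 41).
T_GS = -(D+L)⁻¹U: row 0 first, T[0,4] = -(2)/(4) = -0.5000; later rows by forward substitution.
  T[0,:] = [+0.0000, +0.2500, +0.7500, -0.5000, -0.5000]
  T[1,:] = [+0.0000, +0.0303, +0.0303, -0.1212, +0.1212]
  T[2,:] = [+0.0000, -0.0273, -0.0728, -0.0574, -0.0335]
  T[3,:] = [+0.0000, -0.0180, -0.0582, +0.0269, +0.2773]
  T[4,:] = [+0.0000, +0.0221, +0.0734, -0.0451, -0.1036]
moduli |λ_i(T)| = 0.1603, 0.1097, 0.1097, 0.0214, 0.0000.
ρ(T) = max|λ| = 0.1603; 0.1603 < 1: convergent.

yes, ρ = 0.1603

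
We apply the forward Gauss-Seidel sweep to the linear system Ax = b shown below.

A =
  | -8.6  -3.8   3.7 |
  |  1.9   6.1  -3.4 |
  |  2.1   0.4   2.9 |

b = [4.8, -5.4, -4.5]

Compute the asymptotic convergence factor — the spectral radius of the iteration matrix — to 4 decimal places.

Split A = D + L + U, D = diag(-8.6, 6.1, 2.9).
Gauss-Seidel: T = -(D+L)⁻¹U, row 0 first, T[0,1] = -(-3.8)/(-8.6) = -0.4419; later rows by forward substitution.
  T[0,:] = [+0.0000, -0.4419, +0.4302]
  T[1,:] = [+0.0000, +0.1376, +0.4234]
  T[2,:] = [+0.0000, +0.3010, -0.3699]
|eigenvalues of T|: 0.5541, 0.3218, 0.0000.
ρ = 0.5541; 0.5541 < 1, so it converges for any x₀.

0.5541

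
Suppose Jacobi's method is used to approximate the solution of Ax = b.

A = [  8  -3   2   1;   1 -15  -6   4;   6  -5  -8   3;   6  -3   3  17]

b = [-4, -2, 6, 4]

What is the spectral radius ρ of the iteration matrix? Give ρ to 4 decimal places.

Split A = D + L + U, D = diag(8, -15, -8, 17).
T_J = -D⁻¹(L+U): T[3,0] = -(6)/(17) = -0.3529; T[3,3] = 0.
  T[0,:] = [+0.0000  +0.3750  -0.2500  -0.1250]
  T[1,:] = [+0.0667  +0.0000  -0.4000  +0.2667]
  T[2,:] = [+0.7500  -0.6250  +0.0000  +0.3750]
  T[3,:] = [-0.3529  +0.1765  -0.1765  +0.0000]
|eigenvalues of T|: 0.5147, 0.4209, 0.4209, 0.0444.
ρ = 0.5147; 0.5147 < 1: convergent.

0.5147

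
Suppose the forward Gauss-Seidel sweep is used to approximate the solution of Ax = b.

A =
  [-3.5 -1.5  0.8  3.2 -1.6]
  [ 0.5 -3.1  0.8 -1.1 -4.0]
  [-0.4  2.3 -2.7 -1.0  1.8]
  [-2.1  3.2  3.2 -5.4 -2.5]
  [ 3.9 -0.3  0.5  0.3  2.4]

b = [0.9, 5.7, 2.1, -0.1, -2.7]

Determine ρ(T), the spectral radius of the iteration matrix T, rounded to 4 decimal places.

1.3704

A = D + L + U where D = diag(-3.5, -3.1, -2.7, -5.4, 2.4).
T_GS = -(D+L)⁻¹U: row 0 first, T[0,3] = -(3.2)/(-3.5) = +0.9143; later rows by forward substitution.
  T[0,:] = [+0.0000 -0.4286 +0.2286 +0.9143 -0.4571]
  T[1,:] = [+0.0000 -0.0691 +0.2949 -0.2074 -1.3641]
  T[2,:] = [+0.0000 +0.0046 +0.2174 -0.6825 -0.4276]
  T[3,:] = [+0.0000 +0.1284 +0.2147 -0.8829 -1.3469]
  T[4,:] = [+0.0000 +0.6708 -0.4067 -1.2591 +0.8298]
eigenvalue magnitudes: 1.3704, 1.0308, 0.3769, 0.0579, 0.0000.
ρ(T) = max|λ| = 1.3704; 1.3704 > 1: divergent.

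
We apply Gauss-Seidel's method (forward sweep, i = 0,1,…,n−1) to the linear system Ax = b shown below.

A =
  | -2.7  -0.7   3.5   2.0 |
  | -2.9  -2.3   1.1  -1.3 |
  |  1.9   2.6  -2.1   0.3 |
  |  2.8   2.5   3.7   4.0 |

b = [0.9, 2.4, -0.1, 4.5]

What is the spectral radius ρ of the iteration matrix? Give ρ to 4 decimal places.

Diagonal D = diag(-2.7, -2.3, -2.1, 4); L, U strict lower/upper.
T_GS = -(D+L)⁻¹U: row 0 first, T[0,2] = -(3.5)/(-2.7) = +1.2963; later rows by forward substitution.
  T[0,:] = [+0.0000  -0.2593  +1.2963  +0.7407]
  T[1,:] = [+0.0000  +0.3269  -1.1562  -1.4992]
  T[2,:] = [+0.0000  +0.1702  -0.2586  -1.0431]
  T[3,:] = [+0.0000  -0.1802  +0.0545  +1.3833]
|eigenvalues of T|: 1.4620, 0.0921, 0.0921, 0.0000.
ρ = 1.4620; 1.4620 > 1: divergent.

1.4620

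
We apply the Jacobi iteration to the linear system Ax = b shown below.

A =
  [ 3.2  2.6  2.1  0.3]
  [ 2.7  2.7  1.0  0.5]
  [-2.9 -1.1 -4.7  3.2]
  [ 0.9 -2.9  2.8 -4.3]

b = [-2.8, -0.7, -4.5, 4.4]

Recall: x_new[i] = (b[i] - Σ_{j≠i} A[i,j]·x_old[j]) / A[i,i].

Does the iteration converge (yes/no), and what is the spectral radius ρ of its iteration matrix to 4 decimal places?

no, ρ = 1.2518

Write A = D+L+U with D = diag(3.2, 2.7, -4.7, -4.3).
Jacobi T = -D⁻¹(L+U): T[3,0] = -(0.9)/(-4.3) = +0.2093; T[3,3] = 0.
  T[0,:] = [+0.0000  -0.8125  -0.6562  -0.0938]
  T[1,:] = [-1.0000  +0.0000  -0.3704  -0.1852]
  T[2,:] = [-0.6170  -0.2340  +0.0000  +0.6809]
  T[3,:] = [+0.2093  -0.6744  +0.6512  +0.0000]
moduli |λ_i(T)| = 1.2518, 0.9588, 0.9588, 0.6377.
spectral radius ρ = 1.2518; 1.2518 > 1: divergent.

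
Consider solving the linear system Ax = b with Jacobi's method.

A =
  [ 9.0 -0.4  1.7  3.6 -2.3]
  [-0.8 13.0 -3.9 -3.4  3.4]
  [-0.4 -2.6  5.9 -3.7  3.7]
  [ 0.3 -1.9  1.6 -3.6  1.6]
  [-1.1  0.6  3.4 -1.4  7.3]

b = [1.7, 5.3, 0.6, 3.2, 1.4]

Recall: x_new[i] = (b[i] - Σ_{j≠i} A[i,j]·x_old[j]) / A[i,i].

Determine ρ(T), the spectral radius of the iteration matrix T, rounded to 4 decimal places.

A = D + L + U where D = diag(9, 13, 5.9, -3.6, 7.3).
Jacobi T = -D⁻¹(L+U): T[0,3] = -(3.6)/(9) = -0.4000; T[0,0] = 0.
  T[0,:] = [+0.0000, +0.0444, -0.1889, -0.4000, +0.2556]
  T[1,:] = [+0.0615, +0.0000, +0.3000, +0.2615, -0.2615]
  T[2,:] = [+0.0678, +0.4407, +0.0000, +0.6271, -0.6271]
  T[3,:] = [+0.0833, -0.5278, +0.4444, +0.0000, +0.4444]
  T[4,:] = [+0.1507, -0.0822, -0.4658, +0.1918, +0.0000]
|roots of det(T-λI)|: 0.9053, 0.4879, 0.4879, 0.1780, 0.1104.
ρ = 0.9053; 0.9053 < 1, so it converges for any x₀.

0.9053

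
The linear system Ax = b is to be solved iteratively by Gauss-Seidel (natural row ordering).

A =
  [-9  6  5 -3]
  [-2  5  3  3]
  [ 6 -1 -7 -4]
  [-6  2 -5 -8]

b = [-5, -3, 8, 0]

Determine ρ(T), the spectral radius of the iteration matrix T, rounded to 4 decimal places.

Diagonal D = diag(-9, 5, -7, -8); L, U strict lower/upper.
Gauss-Seidel: T = -(D+L)⁻¹U, row 0 first, T[0,2] = -(5)/(-9) = +0.5556; later rows by forward substitution.
  T[0,:] = [+0.0000, +0.6667, +0.5556, -0.3333]
  T[1,:] = [+0.0000, +0.2667, -0.3778, -0.7333]
  T[2,:] = [+0.0000, +0.5333, +0.5302, -0.7524]
  T[3,:] = [+0.0000, -0.7667, -0.8425, +0.5369]
eigenvalue magnitudes: 1.5379, 0.4512, 0.2471, 0.0000.
spectral radius ρ = 1.5379; 1.5379 > 1: divergent.

1.5379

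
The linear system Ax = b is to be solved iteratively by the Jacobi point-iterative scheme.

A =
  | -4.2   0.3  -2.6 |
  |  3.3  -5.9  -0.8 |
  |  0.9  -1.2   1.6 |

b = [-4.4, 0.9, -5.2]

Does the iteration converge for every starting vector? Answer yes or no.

Let D = diag(-4.2, -5.9, 1.6); L, U the strict triangles.
Jacobi: T = -D⁻¹(L+U), T[1,0] = -(3.3)/(-5.9) = +0.5593; T[1,1] = 0.
  T[0,:] = [+0.0000  +0.0714  -0.6190]
  T[1,:] = [+0.5593  +0.0000  -0.1356]
  T[2,:] = [-0.5625  +0.7500  +0.0000]
|λ(T)| sorted: 0.7820, 0.5702, 0.5702.
ρ(T) = max|λ| = 0.7820; 0.7820 < 1 ⇒ converges.

yes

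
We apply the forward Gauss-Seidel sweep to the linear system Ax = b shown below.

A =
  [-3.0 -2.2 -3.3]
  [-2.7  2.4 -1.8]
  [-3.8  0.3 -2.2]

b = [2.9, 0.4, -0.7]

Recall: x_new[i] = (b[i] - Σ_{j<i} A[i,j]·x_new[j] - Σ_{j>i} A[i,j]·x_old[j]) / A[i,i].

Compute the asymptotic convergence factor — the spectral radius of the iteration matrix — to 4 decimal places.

1.6017

Split A = D + L + U, D = diag(-3, 2.4, -2.2).
T_GS = -(D+L)⁻¹U: row 0 first, T[0,1] = -(-2.2)/(-3) = -0.7333; later rows by forward substitution.
  T[0,:] = [+0.0000  -0.7333  -1.1000]
  T[1,:] = [+0.0000  -0.8250  -0.4875]
  T[2,:] = [+0.0000  +1.1542  +1.8335]
|λ(T)| sorted: 1.6017, 0.5931, 0.0000.
ρ = 1.6017; 1.6017 > 1, so it fails to converge.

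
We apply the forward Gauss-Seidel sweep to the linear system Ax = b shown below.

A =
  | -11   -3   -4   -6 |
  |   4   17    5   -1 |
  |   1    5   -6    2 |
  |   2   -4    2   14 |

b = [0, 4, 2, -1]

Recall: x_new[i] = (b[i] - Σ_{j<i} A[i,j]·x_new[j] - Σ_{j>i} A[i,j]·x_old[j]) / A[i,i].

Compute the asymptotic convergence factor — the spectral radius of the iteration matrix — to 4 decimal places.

0.2969

Write A = D+L+U with D = diag(-11, 17, -6, 14).
T_GS = -(D+L)⁻¹U: row 0 first, T[0,2] = -(-4)/(-11) = -0.3636; later rows by forward substitution.
  T[0,:] = [+0.0000  -0.2727  -0.3636  -0.5455]
  T[1,:] = [+0.0000  +0.0642  -0.2086  +0.1872]
  T[2,:] = [+0.0000  +0.0080  -0.2344  +0.3984]
  T[3,:] = [+0.0000  +0.0561  +0.0258  +0.0745]
|roots of det(T-λI)|: 0.2969, 0.1134, 0.1134, 0.0000.
ρ = 0.2969; 0.2969 < 1 ⇒ converges.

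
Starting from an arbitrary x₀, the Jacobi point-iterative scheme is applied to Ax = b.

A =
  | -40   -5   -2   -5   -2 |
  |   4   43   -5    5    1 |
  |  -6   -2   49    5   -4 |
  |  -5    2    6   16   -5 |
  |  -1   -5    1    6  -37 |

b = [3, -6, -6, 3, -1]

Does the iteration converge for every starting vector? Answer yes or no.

Split A = D + L + U, D = diag(-40, 43, 49, 16, -37).
Jacobi: T = -D⁻¹(L+U), T[2,1] = -(-2)/(49) = +0.0408; T[2,2] = 0.
  T[0,:] = [+0.0000  -0.1250  -0.0500  -0.1250  -0.0500]
  T[1,:] = [-0.0930  +0.0000  +0.1163  -0.1163  -0.0233]
  T[2,:] = [+0.1224  +0.0408  +0.0000  -0.1020  +0.0816]
  T[3,:] = [+0.3125  -0.1250  -0.3750  +0.0000  +0.3125]
  T[4,:] = [-0.0270  -0.1351  +0.0270  +0.1622  +0.0000]
eigenvalue magnitudes: 0.3107, 0.2476, 0.2476, 0.1009, 0.1009.
ρ = 0.3107; 0.3107 < 1 ⇒ converges.

yes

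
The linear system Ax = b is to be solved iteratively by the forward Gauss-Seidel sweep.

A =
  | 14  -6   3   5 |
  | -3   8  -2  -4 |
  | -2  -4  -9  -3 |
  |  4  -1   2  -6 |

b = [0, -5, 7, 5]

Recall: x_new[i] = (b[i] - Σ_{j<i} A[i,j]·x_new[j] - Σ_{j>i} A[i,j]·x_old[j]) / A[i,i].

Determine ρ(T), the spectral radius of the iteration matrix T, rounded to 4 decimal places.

Split A = D + L + U, D = diag(14, 8, -9, -6).
Gauss-Seidel: T = -(D+L)⁻¹U, row 0 first, T[0,3] = -(5)/(14) = -0.3571; later rows by forward substitution.
  T[0,:] = [+0.0000, +0.4286, -0.2143, -0.3571]
  T[1,:] = [+0.0000, +0.1607, +0.1696, +0.3661]
  T[2,:] = [+0.0000, -0.1667, -0.0278, -0.4167]
  T[3,:] = [+0.0000, +0.2034, -0.1804, -0.4380]
eigenvalue magnitudes: 0.6466, 0.1919, 0.1919, 0.0000.
ρ = 0.6466; 0.6466 < 1 ⇒ converges.

0.6466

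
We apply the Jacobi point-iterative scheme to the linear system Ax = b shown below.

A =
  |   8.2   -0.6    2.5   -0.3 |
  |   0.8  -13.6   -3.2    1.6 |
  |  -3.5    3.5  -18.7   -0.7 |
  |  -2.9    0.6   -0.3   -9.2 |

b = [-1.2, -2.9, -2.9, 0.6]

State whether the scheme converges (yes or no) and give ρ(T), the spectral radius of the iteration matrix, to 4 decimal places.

Let D = diag(8.2, -13.6, -18.7, -9.2); L, U the strict triangles.
Jacobi T = -D⁻¹(L+U): T[3,0] = -(-2.9)/(-9.2) = -0.3152; T[3,3] = 0.
  T[0,:] = [+0.0000, +0.0732, -0.3049, +0.0366]
  T[1,:] = [+0.0588, +0.0000, -0.2353, +0.1176]
  T[2,:] = [-0.1872, +0.1872, +0.0000, -0.0374]
  T[3,:] = [-0.3152, +0.0652, -0.0326, +0.0000]
|λ(T)| sorted: 0.2440, 0.1758, 0.1758, 0.1526.
spectral radius ρ = 0.2440; 0.2440 < 1: convergent.

yes, ρ = 0.2440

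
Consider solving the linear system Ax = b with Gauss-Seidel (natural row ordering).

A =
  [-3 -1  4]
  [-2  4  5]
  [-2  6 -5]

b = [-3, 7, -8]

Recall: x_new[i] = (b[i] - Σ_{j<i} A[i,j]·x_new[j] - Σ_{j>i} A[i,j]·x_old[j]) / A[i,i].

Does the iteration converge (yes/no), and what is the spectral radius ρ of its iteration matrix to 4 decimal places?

no, ρ = 1.2686

Let D = diag(-3, 4, -5); L, U the strict triangles.
T_GS = -(D+L)⁻¹U: row 0 first, T[0,1] = -(-1)/(-3) = -0.3333; later rows by forward substitution.
  T[0,:] = [+0.0000 -0.3333 +1.3333]
  T[1,:] = [+0.0000 -0.1667 -0.5833]
  T[2,:] = [+0.0000 -0.0667 -1.2333]
|eigenvalues of T|: 1.2686, 0.1314, 0.0000.
ρ(T) = max|λ| = 1.2686; 1.2686 > 1, so it fails to converge.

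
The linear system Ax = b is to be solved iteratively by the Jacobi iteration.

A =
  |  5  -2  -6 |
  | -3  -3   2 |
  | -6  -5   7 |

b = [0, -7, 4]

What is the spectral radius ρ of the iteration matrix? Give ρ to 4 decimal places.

1.2655

A = D + L + U where D = diag(5, -3, 7).
T_J = -D⁻¹(L+U): T[0,2] = -(-6)/(5) = +1.2000; T[0,0] = 0.
  T[0,:] = [+0.0000  +0.4000  +1.2000]
  T[1,:] = [-1.0000  +0.0000  +0.6667]
  T[2,:] = [+0.8571  +0.7143  +0.0000]
eigenvalue magnitudes: 1.2655, 0.7048, 0.7048.
spectral radius ρ = 1.2655; 1.2655 > 1 ⇒ diverges.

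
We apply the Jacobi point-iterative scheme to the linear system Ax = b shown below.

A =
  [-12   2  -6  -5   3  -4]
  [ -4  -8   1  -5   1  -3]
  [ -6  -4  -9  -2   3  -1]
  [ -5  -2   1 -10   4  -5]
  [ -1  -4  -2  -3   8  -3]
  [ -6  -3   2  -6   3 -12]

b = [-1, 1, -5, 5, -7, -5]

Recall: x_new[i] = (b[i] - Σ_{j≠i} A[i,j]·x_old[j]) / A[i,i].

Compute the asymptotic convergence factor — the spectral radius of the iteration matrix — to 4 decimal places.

Diagonal D = diag(-12, -8, -9, -10, 8, -12); L, U strict lower/upper.
Jacobi T = -D⁻¹(L+U): T[2,0] = -(-6)/(-9) = -0.6667; T[2,2] = 0.
  T[0,:] = [+0.0000 +0.1667 -0.5000 -0.4167 +0.2500 -0.3333]
  T[1,:] = [-0.5000 +0.0000 +0.1250 -0.6250 +0.1250 -0.3750]
  T[2,:] = [-0.6667 -0.4444 +0.0000 -0.2222 +0.3333 -0.1111]
  T[3,:] = [-0.5000 -0.2000 +0.1000 +0.0000 +0.4000 -0.5000]
  T[4,:] = [+0.1250 +0.5000 +0.2500 +0.3750 +0.0000 +0.3750]
  T[5,:] = [-0.5000 -0.2500 +0.1667 -0.5000 +0.2500 +0.0000]
eigenvalue magnitudes: 1.4632, 0.7745, 0.4367, 0.4090, 0.4090, 0.1963.
ρ(T) = max|λ| = 1.4632; 1.4632 > 1: divergent.

1.4632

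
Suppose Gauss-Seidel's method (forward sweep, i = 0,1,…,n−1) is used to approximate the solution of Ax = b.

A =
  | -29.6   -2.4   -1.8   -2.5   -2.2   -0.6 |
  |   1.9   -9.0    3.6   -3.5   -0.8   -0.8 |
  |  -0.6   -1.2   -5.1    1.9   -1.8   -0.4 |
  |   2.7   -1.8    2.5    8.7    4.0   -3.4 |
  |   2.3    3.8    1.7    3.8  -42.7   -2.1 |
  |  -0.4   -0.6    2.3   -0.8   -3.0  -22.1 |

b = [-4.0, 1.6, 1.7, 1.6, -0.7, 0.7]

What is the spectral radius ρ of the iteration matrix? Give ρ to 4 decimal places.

A = D + L + U where D = diag(-29.6, -9, -5.1, 8.7, -42.7, -22.1).
GS T = -(D+L)⁻¹U: row 0 first, T[0,3] = -(-2.5)/(-29.6) = -0.0845; later rows by forward substitution.
  T[0,:] = [+0.0000  -0.0811  -0.0608  -0.0845  -0.0743  -0.0203]
  T[1,:] = [+0.0000  -0.0171  +0.3872  -0.4067  -0.1046  -0.0932]
  T[2,:] = [+0.0000  +0.0136  -0.0839  +0.4782  -0.3196  -0.0541]
  T[3,:] = [+0.0000  +0.0177  +0.1231  -0.1953  -0.3665  +0.3934]
  T[4,:] = [+0.0000  -0.0038  +0.0388  -0.0391  -0.0587  -0.0257]
  T[5,:] = [+0.0000  +0.0032  -0.0279  +0.0747  -0.0078  -0.0135]
moduli |λ_i(T)| = 0.4744, 0.1246, 0.0762, 0.0762, 0.0144, 0.0000.
spectral radius ρ = 0.4744; 0.4744 < 1: convergent.

0.4744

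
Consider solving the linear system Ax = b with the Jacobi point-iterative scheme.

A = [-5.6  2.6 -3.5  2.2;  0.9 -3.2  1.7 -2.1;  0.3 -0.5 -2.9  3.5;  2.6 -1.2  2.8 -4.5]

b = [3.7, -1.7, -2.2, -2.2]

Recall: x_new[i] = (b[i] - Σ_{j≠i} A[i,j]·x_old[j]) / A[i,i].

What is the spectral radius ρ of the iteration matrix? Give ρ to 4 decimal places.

Split A = D + L + U, D = diag(-5.6, -3.2, -2.9, -4.5).
Jacobi: T = -D⁻¹(L+U), T[0,1] = -(2.6)/(-5.6) = +0.4643; T[0,0] = 0.
  T[0,:] = [+0.0000, +0.4643, -0.6250, +0.3929]
  T[1,:] = [+0.2812, +0.0000, +0.5312, -0.6562]
  T[2,:] = [+0.1034, -0.1724, +0.0000, +1.2069]
  T[3,:] = [+0.5778, -0.2667, +0.6222, +0.0000]
|roots of det(T-λI)|: 1.2986, 0.5950, 0.5950, 0.1839.
spectral radius ρ = 1.2986; 1.2986 > 1 ⇒ diverges.

1.2986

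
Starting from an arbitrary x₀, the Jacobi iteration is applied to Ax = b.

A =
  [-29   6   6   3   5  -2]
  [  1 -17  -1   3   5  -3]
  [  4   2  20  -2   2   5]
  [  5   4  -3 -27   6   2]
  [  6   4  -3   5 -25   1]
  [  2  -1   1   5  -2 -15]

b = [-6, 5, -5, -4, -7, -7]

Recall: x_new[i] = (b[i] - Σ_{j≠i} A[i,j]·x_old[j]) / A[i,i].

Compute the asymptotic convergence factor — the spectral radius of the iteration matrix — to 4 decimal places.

A = D + L + U where D = diag(-29, -17, 20, -27, -25, -15).
Jacobi: T = -D⁻¹(L+U), T[2,4] = -(2)/(20) = -0.1000; T[2,2] = 0.
  T[0,:] = [+0.0000  +0.2069  +0.2069  +0.1034  +0.1724  -0.0690]
  T[1,:] = [+0.0588  +0.0000  -0.0588  +0.1765  +0.2941  -0.1765]
  T[2,:] = [-0.2000  -0.1000  +0.0000  +0.1000  -0.1000  -0.2500]
  T[3,:] = [+0.1852  +0.1481  -0.1111  +0.0000  +0.2222  +0.0741]
  T[4,:] = [+0.2400  +0.1600  -0.1200  +0.2000  +0.0000  +0.0400]
  T[5,:] = [+0.1333  -0.0667  +0.0667  +0.3333  -0.1333  +0.0000]
|roots of det(T-λI)|: 0.5504, 0.2857, 0.2291, 0.2291, 0.1688, 0.0203.
ρ(T) = max|λ| = 0.5504; 0.5504 < 1 ⇒ converges.

0.5504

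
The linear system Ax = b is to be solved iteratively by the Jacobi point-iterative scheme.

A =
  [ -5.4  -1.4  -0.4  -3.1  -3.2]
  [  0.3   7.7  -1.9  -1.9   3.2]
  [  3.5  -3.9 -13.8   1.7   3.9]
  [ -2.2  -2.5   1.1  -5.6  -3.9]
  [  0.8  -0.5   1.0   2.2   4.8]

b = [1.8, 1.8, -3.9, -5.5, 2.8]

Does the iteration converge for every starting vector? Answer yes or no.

yes

Let D = diag(-5.4, 7.7, -13.8, -5.6, 4.8); L, U the strict triangles.
Jacobi: T = -D⁻¹(L+U), T[0,3] = -(-3.1)/(-5.4) = -0.5741; T[0,0] = 0.
  T[0,:] = [+0.0000 -0.2593 -0.0741 -0.5741 -0.5926]
  T[1,:] = [-0.0390 +0.0000 +0.2468 +0.2468 -0.4156]
  T[2,:] = [+0.2536 -0.2826 +0.0000 +0.1232 +0.2826]
  T[3,:] = [-0.3929 -0.4464 +0.1964 +0.0000 -0.6964]
  T[4,:] = [-0.1667 +0.1042 -0.2083 -0.4583 +0.0000]
|λ(T)| sorted: 0.9238, 0.5102, 0.5102, 0.3543, 0.0264.
ρ = 0.9238; 0.9238 < 1: convergent.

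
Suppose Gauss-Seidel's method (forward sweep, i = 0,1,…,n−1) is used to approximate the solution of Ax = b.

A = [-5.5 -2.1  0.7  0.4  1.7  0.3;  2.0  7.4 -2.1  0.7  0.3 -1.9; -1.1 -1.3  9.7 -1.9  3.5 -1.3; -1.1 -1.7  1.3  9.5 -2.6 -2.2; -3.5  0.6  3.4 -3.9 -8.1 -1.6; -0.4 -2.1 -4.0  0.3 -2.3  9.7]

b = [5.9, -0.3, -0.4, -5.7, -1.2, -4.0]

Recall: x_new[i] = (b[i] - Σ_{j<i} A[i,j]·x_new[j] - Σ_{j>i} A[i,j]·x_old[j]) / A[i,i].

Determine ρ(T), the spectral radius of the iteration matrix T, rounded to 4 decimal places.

Split A = D + L + U, D = diag(-5.5, 7.4, 9.7, 9.5, -8.1, 9.7).
Gauss-Seidel: T = -(D+L)⁻¹U, row 0 first, T[0,3] = -(0.4)/(-5.5) = +0.0727; later rows by forward substitution.
  T[0,:] = [+0.0000  -0.3818  +0.1273  +0.0727  +0.3091  +0.0545]
  T[1,:] = [+0.0000  +0.1032  +0.2494  -0.1143  -0.1241  +0.2420]
  T[2,:] = [+0.0000  -0.0295  +0.0479  +0.1888  -0.3424  +0.1726]
  T[3,:] = [+0.0000  -0.0217  +0.0528  -0.0379  +0.3341  +0.2576]
  T[4,:] = [+0.0000  +0.1707  -0.0419  +0.0576  -0.4473  -0.2547]
  T[5,:] = [+0.0000  +0.0356  +0.0674  +0.0710  -0.2717  +0.0575]
|λ(T)| sorted: 0.6649, 0.2426, 0.1690, 0.1690, 0.0103, 0.0000.
ρ(T) = max|λ| = 0.6649; 0.6649 < 1, so it converges for any x₀.

0.6649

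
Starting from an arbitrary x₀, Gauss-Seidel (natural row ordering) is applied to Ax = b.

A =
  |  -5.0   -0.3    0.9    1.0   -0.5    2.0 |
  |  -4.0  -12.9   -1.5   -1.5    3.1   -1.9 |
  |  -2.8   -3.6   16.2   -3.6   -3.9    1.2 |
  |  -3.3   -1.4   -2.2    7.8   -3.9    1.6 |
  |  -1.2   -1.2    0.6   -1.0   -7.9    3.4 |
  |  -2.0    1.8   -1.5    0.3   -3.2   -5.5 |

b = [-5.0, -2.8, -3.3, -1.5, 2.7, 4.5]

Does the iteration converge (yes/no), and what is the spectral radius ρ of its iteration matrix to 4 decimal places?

yes, ρ = 0.6784

Let D = diag(-5, -12.9, 16.2, 7.8, -7.9, -5.5); L, U the strict triangles.
Gauss-Seidel: T = -(D+L)⁻¹U, row 0 first, T[0,5] = -(2)/(-5) = +0.4000; later rows by forward substitution.
  T[0,:] = [+0.0000  -0.0600  +0.1800  +0.2000  -0.1000  +0.4000]
  T[1,:] = [+0.0000  +0.0186  -0.1721  -0.1783  +0.2713  -0.2713]
  T[2,:] = [+0.0000  -0.0062  -0.0071  +0.2172  +0.2837  -0.0652]
  T[3,:] = [+0.0000  -0.0238  +0.0433  +0.1139  +0.5864  -0.1030]
  T[4,:] = [+0.0000  +0.0088  -0.0072  -0.0012  -0.0787  +0.4189]
  T[5,:] = [+0.0000  +0.0232  -0.1133  -0.1834  +0.1255  -0.4658]
|eigenvalues of T|: 0.6784, 0.3086, 0.3086, 0.0831, 0.0226, 0.0000.
spectral radius ρ = 0.6784; 0.6784 < 1 ⇒ converges.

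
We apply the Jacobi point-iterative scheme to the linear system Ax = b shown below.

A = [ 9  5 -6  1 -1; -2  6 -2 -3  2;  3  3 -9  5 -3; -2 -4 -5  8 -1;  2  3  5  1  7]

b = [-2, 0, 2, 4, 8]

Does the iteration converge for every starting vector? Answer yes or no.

no

Diagonal D = diag(9, 6, -9, 8, 7); L, U strict lower/upper.
T_J = -D⁻¹(L+U): T[2,4] = -(-3)/(-9) = -0.3333; T[2,2] = 0.
  T[0,:] = [+0.0000  -0.5556  +0.6667  -0.1111  +0.1111]
  T[1,:] = [+0.3333  +0.0000  +0.3333  +0.5000  -0.3333]
  T[2,:] = [+0.3333  +0.3333  +0.0000  +0.5556  -0.3333]
  T[3,:] = [+0.2500  +0.5000  +0.6250  +0.0000  +0.1250]
  T[4,:] = [-0.2857  -0.4286  -0.7143  -0.1429  +0.0000]
|λ(T)| sorted: 1.1292, 0.8558, 0.2896, 0.0648, 0.0486.
ρ = 1.1292; 1.1292 > 1, so it fails to converge.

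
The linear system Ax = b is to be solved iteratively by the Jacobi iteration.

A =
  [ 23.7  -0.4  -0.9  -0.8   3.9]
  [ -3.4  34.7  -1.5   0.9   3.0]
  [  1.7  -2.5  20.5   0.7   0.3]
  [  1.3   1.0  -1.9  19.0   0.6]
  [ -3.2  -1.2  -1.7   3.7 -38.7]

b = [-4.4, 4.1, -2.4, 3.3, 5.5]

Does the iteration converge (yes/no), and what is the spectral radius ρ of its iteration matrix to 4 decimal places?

yes, ρ = 0.1794

Let D = diag(23.7, 34.7, 20.5, 19, -38.7); L, U the strict triangles.
Jacobi T = -D⁻¹(L+U): T[4,0] = -(-3.2)/(-38.7) = -0.0827; T[4,4] = 0.
  T[0,:] = [+0.0000 +0.0169 +0.0380 +0.0338 -0.1646]
  T[1,:] = [+0.0980 +0.0000 +0.0432 -0.0259 -0.0865]
  T[2,:] = [-0.0829 +0.1220 +0.0000 -0.0341 -0.0146]
  T[3,:] = [-0.0684 -0.0526 +0.1000 +0.0000 -0.0316]
  T[4,:] = [-0.0827 -0.0310 -0.0439 +0.0956 +0.0000]
|λ(T)| sorted: 0.1794, 0.1379, 0.1178, 0.1178, 0.0132.
ρ = 0.1794; 0.1794 < 1: convergent.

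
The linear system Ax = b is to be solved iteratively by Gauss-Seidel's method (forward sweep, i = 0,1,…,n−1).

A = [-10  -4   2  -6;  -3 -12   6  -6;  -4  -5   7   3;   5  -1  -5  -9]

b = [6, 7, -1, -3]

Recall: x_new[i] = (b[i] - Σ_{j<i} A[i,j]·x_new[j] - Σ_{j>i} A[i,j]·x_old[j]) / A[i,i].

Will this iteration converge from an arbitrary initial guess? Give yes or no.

Write A = D+L+U with D = diag(-10, -12, 7, -9).
GS T = -(D+L)⁻¹U: row 0 first, T[0,1] = -(-4)/(-10) = -0.4000; later rows by forward substitution.
  T[0,:] = [+0.0000, -0.4000, +0.2000, -0.6000]
  T[1,:] = [+0.0000, +0.1000, +0.4500, -0.3500]
  T[2,:] = [+0.0000, -0.1571, +0.4357, -1.0214]
  T[3,:] = [+0.0000, -0.1460, -0.1810, +0.2730]
|roots of det(T-λI)|: 0.8462, 0.2372, 0.2372, 0.0000.
spectral radius ρ = 0.8462; 0.8462 < 1 ⇒ converges.

yes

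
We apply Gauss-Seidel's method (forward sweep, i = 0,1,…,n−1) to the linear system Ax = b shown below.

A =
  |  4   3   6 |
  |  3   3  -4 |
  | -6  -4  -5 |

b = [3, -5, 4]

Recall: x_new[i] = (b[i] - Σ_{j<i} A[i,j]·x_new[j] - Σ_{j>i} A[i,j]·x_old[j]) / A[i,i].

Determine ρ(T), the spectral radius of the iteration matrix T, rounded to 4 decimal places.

1.2462

A = D + L + U where D = diag(4, 3, -5).
Gauss-Seidel: T = -(D+L)⁻¹U, row 0 first, T[0,1] = -(3)/(4) = -0.7500; later rows by forward substitution.
  T[0,:] = [+0.0000 -0.7500 -1.5000]
  T[1,:] = [+0.0000 +0.7500 +2.8333]
  T[2,:] = [+0.0000 +0.3000 -0.4667]
eigenvalue magnitudes: 1.2462, 0.9629, 0.0000.
spectral radius ρ = 1.2462; 1.2462 > 1: divergent.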